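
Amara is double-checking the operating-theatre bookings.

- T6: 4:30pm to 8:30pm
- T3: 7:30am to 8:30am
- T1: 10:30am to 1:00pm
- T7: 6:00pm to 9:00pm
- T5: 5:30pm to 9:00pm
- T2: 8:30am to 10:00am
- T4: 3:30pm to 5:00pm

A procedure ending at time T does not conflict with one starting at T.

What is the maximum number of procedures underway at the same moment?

3

Sweep the timeline, counting +1 at each start and −1 at each end (ends before starts at a tie):
7:30am start T3 → 1
8:30am end T3 → 0
8:30am start T2 → 1
10:00am end T2 → 0
10:30am start T1 → 1
1:00pm end T1 → 0
3:30pm start T4 → 1
4:30pm start T6 → 2
5:00pm end T4 → 1
5:30pm start T5 → 2
6:00pm start T7 → 3
8:30pm end T6 → 2
9:00pm end T5 → 1
9:00pm end T7 → 0
Peak is 3, at 6:00pm (T5, T6, T7).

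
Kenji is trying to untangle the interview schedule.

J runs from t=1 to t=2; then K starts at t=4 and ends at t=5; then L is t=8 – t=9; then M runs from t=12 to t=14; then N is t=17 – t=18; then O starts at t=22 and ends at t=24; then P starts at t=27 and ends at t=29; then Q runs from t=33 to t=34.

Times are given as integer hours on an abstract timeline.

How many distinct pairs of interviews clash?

Sorted by start: J, K, L, M, N, O, P, Q.
K starts after J ends — done with J.
L starts after K ends — done with K.
M starts after L ends — done with L.
N starts after M ends — done with M.
O starts after N ends — done with N.
P starts after O ends — done with O.
Q starts after P ends.
No pair overlaps.

0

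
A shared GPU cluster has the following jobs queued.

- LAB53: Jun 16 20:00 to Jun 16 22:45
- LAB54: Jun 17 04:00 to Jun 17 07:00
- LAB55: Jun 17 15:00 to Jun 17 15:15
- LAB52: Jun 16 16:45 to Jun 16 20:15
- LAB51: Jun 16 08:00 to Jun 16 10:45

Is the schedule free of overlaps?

No

Sorted by start: LAB51, LAB52, LAB53, LAB54, LAB55.
LAB52 starts after LAB51 ends; LAB51 is clear from here.
LAB53 starts before LAB52 ends → LAB52 and LAB53 overlap.
That's a conflict, so the schedule is not conflict-free.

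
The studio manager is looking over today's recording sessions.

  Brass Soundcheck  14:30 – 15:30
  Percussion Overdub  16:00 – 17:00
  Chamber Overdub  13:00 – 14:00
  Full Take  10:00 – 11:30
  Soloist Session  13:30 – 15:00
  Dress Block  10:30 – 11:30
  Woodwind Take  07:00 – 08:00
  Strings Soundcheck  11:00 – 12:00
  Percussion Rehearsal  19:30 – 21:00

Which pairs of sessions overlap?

Brass Soundcheck & Soloist Session, Chamber Overdub & Soloist Session, Dress Block & Full Take, Dress Block & Strings Soundcheck, Full Take & Strings Soundcheck

Check each pair: they overlap iff neither finishes before the other starts.
Sorted by start: Woodwind Take, Full Take, Dress Block, Strings Soundcheck, Chamber Overdub, Soloist Session, Brass Soundcheck, Percussion Overdub, Percussion Rehearsal.
Full Take starts after Woodwind Take ends — done with Woodwind Take.
Dress Block starts before Full Take ends → Full Take and Dress Block overlap.
Strings Soundcheck starts before Full Take ends → Full Take and Strings Soundcheck overlap.
Chamber Overdub starts after Full Take ends — done with Full Take.
Strings Soundcheck starts before Dress Block ends → Dress Block and Strings Soundcheck overlap.
Chamber Overdub starts after Dress Block ends — done with Dress Block.
Chamber Overdub starts after Strings Soundcheck ends — done with Strings Soundcheck.
Soloist Session starts before Chamber Overdub ends → Chamber Overdub and Soloist Session overlap.
Brass Soundcheck starts after Chamber Overdub ends — done with Chamber Overdub.
Brass Soundcheck starts before Soloist Session ends → Soloist Session and Brass Soundcheck overlap.
Percussion Overdub starts after Soloist Session ends — done with Soloist Session.
Percussion Overdub starts after Brass Soundcheck ends — done with Brass Soundcheck.
Percussion Rehearsal starts after Percussion Overdub ends.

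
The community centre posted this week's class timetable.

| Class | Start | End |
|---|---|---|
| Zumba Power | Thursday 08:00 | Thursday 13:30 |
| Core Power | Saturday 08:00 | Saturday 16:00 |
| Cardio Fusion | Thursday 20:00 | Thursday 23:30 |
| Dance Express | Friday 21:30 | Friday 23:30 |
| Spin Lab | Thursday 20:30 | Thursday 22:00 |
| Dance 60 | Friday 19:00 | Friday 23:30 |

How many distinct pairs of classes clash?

2

Sorted by start: Zumba Power, Cardio Fusion, Spin Lab, Dance 60, Dance Express, Core Power.
Cardio Fusion starts after Zumba Power ends, so Zumba Power has no further overlaps.
Spin Lab starts before Cardio Fusion ends → Cardio Fusion and Spin Lab overlap.
Dance 60 starts after Cardio Fusion ends, so Cardio Fusion has no further overlaps.
Dance 60 starts after Spin Lab ends, so Spin Lab has no further overlaps.
Dance Express starts before Dance 60 ends → Dance 60 and Dance Express overlap.
Core Power starts after Dance 60 ends.
Core Power starts after Dance Express ends.
Overlapping pairs: Cardio Fusion & Spin Lab, Dance 60 & Dance Express — 2 in total.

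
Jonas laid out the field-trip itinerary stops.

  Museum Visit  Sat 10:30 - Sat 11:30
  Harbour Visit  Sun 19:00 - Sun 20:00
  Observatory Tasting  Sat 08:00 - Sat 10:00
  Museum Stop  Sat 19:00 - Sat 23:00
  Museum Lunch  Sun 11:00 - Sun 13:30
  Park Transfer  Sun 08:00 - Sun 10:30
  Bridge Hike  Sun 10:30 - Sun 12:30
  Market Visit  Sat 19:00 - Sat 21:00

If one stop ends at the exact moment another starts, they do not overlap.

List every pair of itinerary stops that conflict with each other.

Check each pair: they overlap iff neither finishes before the other starts.
Sorted by start: Observatory Tasting, Museum Visit, Market Visit, Museum Stop, Park Transfer, Bridge Hike, Museum Lunch, Harbour Visit.
Museum Visit starts after Observatory Tasting ends, so Observatory Tasting has no further overlaps.
Market Visit starts after Museum Visit ends, so Museum Visit has no further overlaps.
Museum Stop starts before Market Visit ends → Market Visit and Museum Stop overlap.
Park Transfer starts after Market Visit ends, so Market Visit has no further overlaps.
Park Transfer starts after Museum Stop ends, so Museum Stop has no further overlaps.
Bridge Hike starts exactly when Park Transfer ends (back-to-back, no overlap), so Park Transfer has no further overlaps.
Museum Lunch starts before Bridge Hike ends → Bridge Hike and Museum Lunch overlap.
Harbour Visit starts after Bridge Hike ends.
Harbour Visit starts after Museum Lunch ends.

Bridge Hike & Museum Lunch, Market Visit & Museum Stop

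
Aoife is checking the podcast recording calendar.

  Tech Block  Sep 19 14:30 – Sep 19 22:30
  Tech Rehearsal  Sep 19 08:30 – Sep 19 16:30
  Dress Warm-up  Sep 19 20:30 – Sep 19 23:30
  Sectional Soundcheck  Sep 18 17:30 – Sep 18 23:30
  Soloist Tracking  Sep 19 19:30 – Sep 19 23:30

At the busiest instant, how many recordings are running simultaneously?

Sort all start/end points and keep a running count:
Sep 18 17:30 start Sectional Soundcheck → 1
Sep 18 23:30 end Sectional Soundcheck → 0
Sep 19 08:30 start Tech Rehearsal → 1
Sep 19 14:30 start Tech Block → 2
Sep 19 16:30 end Tech Rehearsal → 1
Sep 19 19:30 start Soloist Tracking → 2
Sep 19 20:30 start Dress Warm-up → 3
Sep 19 22:30 end Tech Block → 2
Sep 19 23:30 end Dress Warm-up → 1
Sep 19 23:30 end Soloist Tracking → 0
Peak is 3, at Sep 19 20:30 (Dress Warm-up, Soloist Tracking, Tech Block).

3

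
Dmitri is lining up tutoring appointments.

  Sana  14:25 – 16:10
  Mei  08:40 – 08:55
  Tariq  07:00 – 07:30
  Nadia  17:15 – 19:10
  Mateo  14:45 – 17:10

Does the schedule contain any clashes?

Yes

Sorted by start: Tariq, Mei, Sana, Mateo, Nadia.
Mei starts after Tariq ends — done with Tariq.
Sana starts after Mei ends — done with Mei.
Mateo starts before Sana ends → Sana and Mateo overlap.
That's a conflict, so the schedule is not conflict-free.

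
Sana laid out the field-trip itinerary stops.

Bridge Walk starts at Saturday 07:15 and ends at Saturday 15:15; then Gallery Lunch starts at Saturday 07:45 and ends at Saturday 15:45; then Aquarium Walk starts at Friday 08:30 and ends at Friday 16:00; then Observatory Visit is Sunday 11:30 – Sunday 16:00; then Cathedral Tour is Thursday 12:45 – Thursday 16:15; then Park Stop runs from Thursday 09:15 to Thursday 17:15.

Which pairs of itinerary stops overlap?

Bridge Walk & Gallery Lunch, Cathedral Tour & Park Stop

Sorted by start: Park Stop, Cathedral Tour, Aquarium Walk, Bridge Walk, Gallery Lunch, Observatory Visit.
Cathedral Tour starts before Park Stop ends → Park Stop and Cathedral Tour overlap.
Aquarium Walk starts after Park Stop ends, so Park Stop has no further overlaps.
Aquarium Walk starts after Cathedral Tour ends, so Cathedral Tour has no further overlaps.
Bridge Walk starts after Aquarium Walk ends, so Aquarium Walk has no further overlaps.
Gallery Lunch starts before Bridge Walk ends → Bridge Walk and Gallery Lunch overlap.
Observatory Visit starts after Bridge Walk ends.
Observatory Visit starts after Gallery Lunch ends.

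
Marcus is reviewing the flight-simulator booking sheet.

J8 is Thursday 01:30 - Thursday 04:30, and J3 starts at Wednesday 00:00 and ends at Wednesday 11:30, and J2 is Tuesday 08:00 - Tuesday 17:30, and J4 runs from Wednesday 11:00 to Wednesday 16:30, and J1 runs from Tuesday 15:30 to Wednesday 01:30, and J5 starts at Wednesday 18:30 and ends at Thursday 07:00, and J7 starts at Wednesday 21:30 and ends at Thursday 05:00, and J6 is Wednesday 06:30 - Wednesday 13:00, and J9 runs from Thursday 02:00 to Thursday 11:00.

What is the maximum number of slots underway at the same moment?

Sort all start/end points and keep a running count:
Tuesday 08:00 start J2 → 1
Tuesday 15:30 start J1 → 2
Tuesday 17:30 end J2 → 1
Wednesday 00:00 start J3 → 2
Wednesday 01:30 end J1 → 1
Wednesday 06:30 start J6 → 2
Wednesday 11:00 start J4 → 3
Wednesday 11:30 end J3 → 2
Wednesday 13:00 end J6 → 1
Wednesday 16:30 end J4 → 0
Wednesday 18:30 start J5 → 1
Wednesday 21:30 start J7 → 2
Thursday 01:30 start J8 → 3
Thursday 02:00 start J9 → 4
Thursday 04:30 end J8 → 3
Thursday 05:00 end J7 → 2
Thursday 07:00 end J5 → 1
Thursday 11:00 end J9 → 0
Peak is 4, at Thursday 02:00 (J5, J7, J8, J9).

4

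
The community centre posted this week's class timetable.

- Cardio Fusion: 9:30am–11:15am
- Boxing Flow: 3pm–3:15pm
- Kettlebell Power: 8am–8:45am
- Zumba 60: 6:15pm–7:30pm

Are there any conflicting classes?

No

Sorted by start: Kettlebell Power, Cardio Fusion, Boxing Flow, Zumba 60.
Cardio Fusion starts after Kettlebell Power ends, so Kettlebell Power has no further overlaps.
Boxing Flow starts after Cardio Fusion ends, so Cardio Fusion has no further overlaps.
Zumba 60 starts after Boxing Flow ends.
Every pair is clear; the schedule has no overlaps.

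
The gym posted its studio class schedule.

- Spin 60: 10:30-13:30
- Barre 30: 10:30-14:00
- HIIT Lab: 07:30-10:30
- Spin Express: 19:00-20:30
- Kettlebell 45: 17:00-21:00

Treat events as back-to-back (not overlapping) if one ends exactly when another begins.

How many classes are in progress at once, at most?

Sweep the timeline, counting +1 at each start and −1 at each end (ends before starts at a tie):
07:30 start HIIT Lab → 1
10:30 end HIIT Lab → 0
10:30 start Barre 30 → 1
10:30 start Spin 60 → 2
13:30 end Spin 60 → 1
14:00 end Barre 30 → 0
17:00 start Kettlebell 45 → 1
19:00 start Spin Express → 2
20:30 end Spin Express → 1
21:00 end Kettlebell 45 → 0
Peak is 2, at 10:30 (Barre 30, Spin 60).

2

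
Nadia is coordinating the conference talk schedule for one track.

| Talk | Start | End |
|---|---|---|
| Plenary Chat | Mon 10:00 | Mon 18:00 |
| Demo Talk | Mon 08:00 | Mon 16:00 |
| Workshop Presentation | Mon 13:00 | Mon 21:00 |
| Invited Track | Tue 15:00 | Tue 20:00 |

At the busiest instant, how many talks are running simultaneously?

Sort all start/end points and keep a running count:
Mon 08:00 start Demo Talk → 1
Mon 10:00 start Plenary Chat → 2
Mon 13:00 start Workshop Presentation → 3
Mon 16:00 end Demo Talk → 2
Mon 18:00 end Plenary Chat → 1
Mon 21:00 end Workshop Presentation → 0
Tue 15:00 start Invited Track → 1
Tue 20:00 end Invited Track → 0
Peak is 3, at Mon 13:00 (Demo Talk, Plenary Chat, Workshop Presentation).

3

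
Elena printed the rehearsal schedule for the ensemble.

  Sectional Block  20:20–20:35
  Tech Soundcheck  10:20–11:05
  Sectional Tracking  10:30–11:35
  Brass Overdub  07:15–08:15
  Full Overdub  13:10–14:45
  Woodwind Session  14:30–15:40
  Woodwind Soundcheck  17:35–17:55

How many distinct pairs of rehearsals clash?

Two intervals overlap when each starts before the other ends.
Sorted by start: Brass Overdub, Tech Soundcheck, Sectional Tracking, Full Overdub, Woodwind Session, Woodwind Soundcheck, Sectional Block.
Tech Soundcheck starts after Brass Overdub ends — done with Brass Overdub.
Sectional Tracking starts before Tech Soundcheck ends → Tech Soundcheck and Sectional Tracking overlap.
Full Overdub starts after Tech Soundcheck ends — done with Tech Soundcheck.
Full Overdub starts after Sectional Tracking ends — done with Sectional Tracking.
Woodwind Session starts before Full Overdub ends → Full Overdub and Woodwind Session overlap.
Woodwind Soundcheck starts after Full Overdub ends — done with Full Overdub.
Woodwind Soundcheck starts after Woodwind Session ends — done with Woodwind Session.
Sectional Block starts after Woodwind Soundcheck ends.
Overlapping pairs: Full Overdub & Woodwind Session, Sectional Tracking & Tech Soundcheck — 2 in total.

2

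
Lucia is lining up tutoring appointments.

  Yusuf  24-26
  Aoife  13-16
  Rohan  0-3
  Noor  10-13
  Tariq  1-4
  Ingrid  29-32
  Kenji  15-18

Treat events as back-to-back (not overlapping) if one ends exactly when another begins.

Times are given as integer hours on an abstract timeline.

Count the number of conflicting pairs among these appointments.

2

Sorted by start: Rohan, Tariq, Noor, Aoife, Kenji, Yusuf, Ingrid.
Tariq starts before Rohan ends → Rohan and Tariq overlap.
Noor starts after Rohan ends — done with Rohan.
Noor starts after Tariq ends — done with Tariq.
Aoife starts exactly when Noor ends (back-to-back, no overlap) — done with Noor.
Kenji starts before Aoife ends → Aoife and Kenji overlap.
Yusuf starts after Aoife ends — done with Aoife.
Yusuf starts after Kenji ends — done with Kenji.
Ingrid starts after Yusuf ends.
Overlapping pairs: Aoife & Kenji, Rohan & Tariq — 2 in total.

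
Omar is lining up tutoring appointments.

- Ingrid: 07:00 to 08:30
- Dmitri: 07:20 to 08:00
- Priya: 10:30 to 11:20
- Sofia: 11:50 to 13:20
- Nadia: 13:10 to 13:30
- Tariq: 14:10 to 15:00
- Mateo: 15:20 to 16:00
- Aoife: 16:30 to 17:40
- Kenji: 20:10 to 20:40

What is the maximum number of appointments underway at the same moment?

2

Sweep the timeline, counting +1 at each start and −1 at each end (ends before starts at a tie):
07:00 start Ingrid → 1
07:20 start Dmitri → 2
08:00 end Dmitri → 1
08:30 end Ingrid → 0
10:30 start Priya → 1
11:20 end Priya → 0
11:50 start Sofia → 1
13:10 start Nadia → 2
13:20 end Sofia → 1
13:30 end Nadia → 0
14:10 start Tariq → 1
15:00 end Tariq → 0
15:20 start Mateo → 1
16:00 end Mateo → 0
16:30 start Aoife → 1
17:40 end Aoife → 0
20:10 start Kenji → 1
20:40 end Kenji → 0
Peak is 2, at 07:20 (Dmitri, Ingrid).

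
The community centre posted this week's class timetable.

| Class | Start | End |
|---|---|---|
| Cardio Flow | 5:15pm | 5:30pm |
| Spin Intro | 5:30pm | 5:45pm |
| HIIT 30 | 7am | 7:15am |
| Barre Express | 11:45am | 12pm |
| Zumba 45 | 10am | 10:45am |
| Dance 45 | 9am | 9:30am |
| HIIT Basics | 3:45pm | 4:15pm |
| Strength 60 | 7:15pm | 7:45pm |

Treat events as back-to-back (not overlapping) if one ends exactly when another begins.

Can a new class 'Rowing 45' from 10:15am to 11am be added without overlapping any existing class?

HIIT 30: ends 7:15am at or before Rowing 45 starts 10:15am → clear.
Dance 45: ends 9:30am at or before Rowing 45 starts 10:15am → clear.
Zumba 45: starts 10am before Rowing 45 ends 11am, and ends 10:45am after Rowing 45 starts 10:15am → overlap.
Barre Express: starts 11:45am at or after Rowing 45 ends 11am → clear.
HIIT Basics: starts 3:45pm at or after Rowing 45 ends 11am → clear.
Cardio Flow: starts 5:15pm at or after Rowing 45 ends 11am → clear.
Spin Intro: starts 5:30pm at or after Rowing 45 ends 11am → clear.
Strength 60: starts 7:15pm at or after Rowing 45 ends 11am → clear.
Rowing 45 overlaps Zumba 45.

No — it overlaps Zumba 45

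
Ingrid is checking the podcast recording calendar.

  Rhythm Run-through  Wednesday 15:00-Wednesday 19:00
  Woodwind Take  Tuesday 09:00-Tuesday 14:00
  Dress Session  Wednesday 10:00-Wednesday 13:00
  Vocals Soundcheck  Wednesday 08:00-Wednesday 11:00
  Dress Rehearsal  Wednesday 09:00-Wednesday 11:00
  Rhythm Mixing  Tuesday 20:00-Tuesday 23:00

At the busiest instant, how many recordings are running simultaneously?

Sort all start/end points and keep a running count:
Tuesday 09:00 start Woodwind Take → 1
Tuesday 14:00 end Woodwind Take → 0
Tuesday 20:00 start Rhythm Mixing → 1
Tuesday 23:00 end Rhythm Mixing → 0
Wednesday 08:00 start Vocals Soundcheck → 1
Wednesday 09:00 start Dress Rehearsal → 2
Wednesday 10:00 start Dress Session → 3
Wednesday 11:00 end Dress Rehearsal → 2
Wednesday 11:00 end Vocals Soundcheck → 1
Wednesday 13:00 end Dress Session → 0
Wednesday 15:00 start Rhythm Run-through → 1
Wednesday 19:00 end Rhythm Run-through → 0
Peak is 3, at Wednesday 10:00 (Dress Rehearsal, Dress Session, Vocals Soundcheck).

3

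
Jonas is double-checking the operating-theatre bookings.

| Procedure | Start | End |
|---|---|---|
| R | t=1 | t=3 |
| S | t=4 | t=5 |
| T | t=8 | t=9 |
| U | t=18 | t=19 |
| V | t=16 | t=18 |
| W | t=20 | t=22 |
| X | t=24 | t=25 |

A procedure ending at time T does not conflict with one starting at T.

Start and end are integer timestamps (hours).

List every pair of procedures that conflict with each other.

none

Sorted by start: R, S, T, V, U, W, X.
S starts after R ends; R is clear from here.
T starts after S ends; S is clear from here.
V starts after T ends; T is clear from here.
U starts exactly when V ends (back-to-back, no overlap); V is clear from here.
W starts after U ends; U is clear from here.
X starts after W ends.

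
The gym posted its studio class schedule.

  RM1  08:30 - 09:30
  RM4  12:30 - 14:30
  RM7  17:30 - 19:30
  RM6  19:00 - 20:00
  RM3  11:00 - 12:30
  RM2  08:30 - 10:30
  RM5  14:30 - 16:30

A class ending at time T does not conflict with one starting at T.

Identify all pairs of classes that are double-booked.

RM1 & RM2, RM6 & RM7

Sorted by start: RM1, RM2, RM3, RM4, RM5, RM7, RM6.
RM2 starts before RM1 ends → RM1 and RM2 overlap.
RM3 starts after RM1 ends, so nothing later overlaps RM1 either.
RM3 starts after RM2 ends, so nothing later overlaps RM2 either.
RM4 starts exactly when RM3 ends (back-to-back, no overlap), so nothing later overlaps RM3 either.
RM5 starts exactly when RM4 ends (back-to-back, no overlap), so nothing later overlaps RM4 either.
RM7 starts after RM5 ends, so nothing later overlaps RM5 either.
RM6 starts before RM7 ends → RM7 and RM6 overlap.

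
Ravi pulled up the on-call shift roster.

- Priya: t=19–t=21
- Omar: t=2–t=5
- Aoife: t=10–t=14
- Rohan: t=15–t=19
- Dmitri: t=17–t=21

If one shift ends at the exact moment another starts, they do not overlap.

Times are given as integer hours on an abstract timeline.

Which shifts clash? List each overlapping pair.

Sorted by start: Omar, Aoife, Rohan, Dmitri, Priya.
Aoife starts after Omar ends, so Omar has no further overlaps.
Rohan starts after Aoife ends, so Aoife has no further overlaps.
Dmitri starts before Rohan ends → Rohan and Dmitri overlap.
Priya starts exactly when Rohan ends (back-to-back, no overlap).
Priya starts before Dmitri ends → Dmitri and Priya overlap.

Dmitri & Priya, Dmitri & Rohan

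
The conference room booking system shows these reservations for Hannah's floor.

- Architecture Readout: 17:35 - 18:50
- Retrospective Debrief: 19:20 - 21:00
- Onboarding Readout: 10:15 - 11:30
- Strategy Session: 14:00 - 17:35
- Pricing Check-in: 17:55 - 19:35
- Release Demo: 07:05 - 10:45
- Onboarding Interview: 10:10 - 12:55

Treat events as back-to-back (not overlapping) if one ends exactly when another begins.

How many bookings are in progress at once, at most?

3

Sort all start/end points and keep a running count:
07:05 start Release Demo → 1
10:10 start Onboarding Interview → 2
10:15 start Onboarding Readout → 3
10:45 end Release Demo → 2
11:30 end Onboarding Readout → 1
12:55 end Onboarding Interview → 0
14:00 start Strategy Session → 1
17:35 end Strategy Session → 0
17:35 start Architecture Readout → 1
17:55 start Pricing Check-in → 2
18:50 end Architecture Readout → 1
19:20 start Retrospective Debrief → 2
19:35 end Pricing Check-in → 1
21:00 end Retrospective Debrief → 0
Peak is 3, at 10:15 (Onboarding Interview, Onboarding Readout, Release Demo).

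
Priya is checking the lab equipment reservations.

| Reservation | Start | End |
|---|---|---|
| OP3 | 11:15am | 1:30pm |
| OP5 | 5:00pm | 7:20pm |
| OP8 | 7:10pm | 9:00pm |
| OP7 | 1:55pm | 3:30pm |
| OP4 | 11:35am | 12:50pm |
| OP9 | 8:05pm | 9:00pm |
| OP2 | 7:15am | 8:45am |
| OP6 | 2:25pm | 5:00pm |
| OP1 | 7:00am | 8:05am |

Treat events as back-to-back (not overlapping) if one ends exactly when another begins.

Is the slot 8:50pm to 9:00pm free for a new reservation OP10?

No — it overlaps OP8, OP9

OP1: ends 8:05am at or before OP10 starts 8:50pm → clear.
OP2: ends 8:45am at or before OP10 starts 8:50pm → clear.
OP3: ends 1:30pm at or before OP10 starts 8:50pm → clear.
OP4: ends 12:50pm at or before OP10 starts 8:50pm → clear.
OP7: ends 3:30pm at or before OP10 starts 8:50pm → clear.
OP6: ends 5:00pm at or before OP10 starts 8:50pm → clear.
OP5: ends 7:20pm at or before OP10 starts 8:50pm → clear.
OP8: starts 7:10pm before OP10 ends 9:00pm, and ends 9:00pm after OP10 starts 8:50pm → overlap.
OP9: starts 8:05pm before OP10 ends 9:00pm, and ends 9:00pm after OP10 starts 8:50pm → overlap.
OP10 overlaps OP8, OP9.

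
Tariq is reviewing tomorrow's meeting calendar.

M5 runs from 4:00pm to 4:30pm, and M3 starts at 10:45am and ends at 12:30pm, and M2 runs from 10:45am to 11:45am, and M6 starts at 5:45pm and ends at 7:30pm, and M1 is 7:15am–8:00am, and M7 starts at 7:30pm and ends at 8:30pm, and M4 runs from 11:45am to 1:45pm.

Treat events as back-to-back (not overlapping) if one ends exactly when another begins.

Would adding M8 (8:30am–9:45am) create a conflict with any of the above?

No — it doesn't clash with anything

M1: ends 8:00am at or before M8 starts 8:30am → clear.
M2: starts 10:45am at or after M8 ends 9:45am → clear.
M3: starts 10:45am at or after M8 ends 9:45am → clear.
M4: starts 11:45am at or after M8 ends 9:45am → clear.
M5: starts 4:00pm at or after M8 ends 9:45am → clear.
M6: starts 5:45pm at or after M8 ends 9:45am → clear.
M7: starts 7:30pm at or after M8 ends 9:45am → clear.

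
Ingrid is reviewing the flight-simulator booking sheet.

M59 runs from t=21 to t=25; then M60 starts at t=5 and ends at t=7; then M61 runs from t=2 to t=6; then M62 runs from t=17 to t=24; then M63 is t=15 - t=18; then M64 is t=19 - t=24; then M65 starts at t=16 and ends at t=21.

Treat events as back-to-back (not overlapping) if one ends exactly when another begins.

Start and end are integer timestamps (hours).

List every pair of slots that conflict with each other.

Check each pair: they overlap iff neither finishes before the other starts.
Sorted by start: M61, M60, M63, M65, M62, M64, M59.
M60 starts before M61 ends → M61 and M60 overlap.
M63 starts after M61 ends, so M61 has no further overlaps.
M63 starts after M60 ends, so M60 has no further overlaps.
M65 starts before M63 ends → M63 and M65 overlap.
M62 starts before M63 ends → M63 and M62 overlap.
M64 starts after M63 ends, so M63 has no further overlaps.
M62 starts before M65 ends → M65 and M62 overlap.
M64 starts before M65 ends → M65 and M64 overlap.
M59 starts exactly when M65 ends (back-to-back, no overlap).
M64 starts before M62 ends → M62 and M64 overlap.
M59 starts before M62 ends → M62 and M59 overlap.
M59 starts before M64 ends → M64 and M59 overlap.

M59 & M62, M59 & M64, M60 & M61, M62 & M63, M62 & M64, M62 & M65, M63 & M65, M64 & M65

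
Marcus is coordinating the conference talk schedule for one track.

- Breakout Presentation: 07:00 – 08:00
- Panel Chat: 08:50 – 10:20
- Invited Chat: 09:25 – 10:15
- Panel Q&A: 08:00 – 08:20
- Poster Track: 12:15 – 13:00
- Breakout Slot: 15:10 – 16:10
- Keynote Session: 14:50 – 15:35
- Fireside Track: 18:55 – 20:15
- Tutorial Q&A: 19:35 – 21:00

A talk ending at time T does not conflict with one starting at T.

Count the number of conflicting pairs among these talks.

3

Sorted by start: Breakout Presentation, Panel Q&A, Panel Chat, Invited Chat, Poster Track, Keynote Session, Breakout Slot, Fireside Track, Tutorial Q&A.
Panel Q&A starts exactly when Breakout Presentation ends (back-to-back, no overlap) — done with Breakout Presentation.
Panel Chat starts after Panel Q&A ends — done with Panel Q&A.
Invited Chat starts before Panel Chat ends → Panel Chat and Invited Chat overlap.
Poster Track starts after Panel Chat ends — done with Panel Chat.
Poster Track starts after Invited Chat ends — done with Invited Chat.
Keynote Session starts after Poster Track ends — done with Poster Track.
Breakout Slot starts before Keynote Session ends → Keynote Session and Breakout Slot overlap.
Fireside Track starts after Keynote Session ends — done with Keynote Session.
Fireside Track starts after Breakout Slot ends — done with Breakout Slot.
Tutorial Q&A starts before Fireside Track ends → Fireside Track and Tutorial Q&A overlap.
Overlapping pairs: Breakout Slot & Keynote Session, Fireside Track & Tutorial Q&A, Invited Chat & Panel Chat — 3 in total.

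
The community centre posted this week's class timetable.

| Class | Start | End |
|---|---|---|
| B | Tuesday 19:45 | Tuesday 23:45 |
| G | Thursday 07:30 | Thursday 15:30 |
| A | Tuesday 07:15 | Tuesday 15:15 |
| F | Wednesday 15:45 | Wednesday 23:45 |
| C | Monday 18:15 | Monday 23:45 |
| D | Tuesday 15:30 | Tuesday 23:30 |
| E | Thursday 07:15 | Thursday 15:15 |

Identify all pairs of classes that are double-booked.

Two intervals overlap when each starts before the other ends.
Sorted by start: C, A, D, B, F, E, G.
A starts after C ends — done with C.
D starts after A ends — done with A.
B starts before D ends → D and B overlap.
F starts after D ends — done with D.
F starts after B ends — done with B.
E starts after F ends — done with F.
G starts before E ends → E and G overlap.

B & D, E & G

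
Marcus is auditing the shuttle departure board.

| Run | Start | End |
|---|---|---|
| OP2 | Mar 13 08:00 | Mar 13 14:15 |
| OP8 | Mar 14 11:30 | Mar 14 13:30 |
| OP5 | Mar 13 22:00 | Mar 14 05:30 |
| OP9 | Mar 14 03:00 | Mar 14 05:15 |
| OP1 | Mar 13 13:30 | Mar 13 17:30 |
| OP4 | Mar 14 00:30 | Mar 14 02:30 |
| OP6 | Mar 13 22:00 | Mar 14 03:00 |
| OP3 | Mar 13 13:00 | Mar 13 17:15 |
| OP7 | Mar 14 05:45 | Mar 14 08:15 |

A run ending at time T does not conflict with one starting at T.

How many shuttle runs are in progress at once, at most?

Sweep the timeline, counting +1 at each start and −1 at each end (ends before starts at a tie):
Mar 13 08:00 start OP2 → 1
Mar 13 13:00 start OP3 → 2
Mar 13 13:30 start OP1 → 3
Mar 13 14:15 end OP2 → 2
Mar 13 17:15 end OP3 → 1
Mar 13 17:30 end OP1 → 0
Mar 13 22:00 start OP5 → 1
Mar 13 22:00 start OP6 → 2
Mar 14 00:30 start OP4 → 3
Mar 14 02:30 end OP4 → 2
Mar 14 03:00 end OP6 → 1
Mar 14 03:00 start OP9 → 2
Mar 14 05:15 end OP9 → 1
Mar 14 05:30 end OP5 → 0
Mar 14 05:45 start OP7 → 1
Mar 14 08:15 end OP7 → 0
Mar 14 11:30 start OP8 → 1
Mar 14 13:30 end OP8 → 0
Peak is 3, at Mar 13 13:30 (OP1, OP2, OP3).

3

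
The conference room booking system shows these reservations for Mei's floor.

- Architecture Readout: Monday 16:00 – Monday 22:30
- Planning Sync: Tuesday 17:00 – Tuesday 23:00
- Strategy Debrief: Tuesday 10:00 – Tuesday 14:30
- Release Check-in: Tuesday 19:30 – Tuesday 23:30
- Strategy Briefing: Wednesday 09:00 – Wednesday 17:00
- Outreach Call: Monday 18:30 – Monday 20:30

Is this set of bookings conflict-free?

Sorted by start: Architecture Readout, Outreach Call, Strategy Debrief, Planning Sync, Release Check-in, Strategy Briefing.
Outreach Call starts before Architecture Readout ends → Architecture Readout and Outreach Call overlap.
That's a conflict, so the schedule is not conflict-free.

No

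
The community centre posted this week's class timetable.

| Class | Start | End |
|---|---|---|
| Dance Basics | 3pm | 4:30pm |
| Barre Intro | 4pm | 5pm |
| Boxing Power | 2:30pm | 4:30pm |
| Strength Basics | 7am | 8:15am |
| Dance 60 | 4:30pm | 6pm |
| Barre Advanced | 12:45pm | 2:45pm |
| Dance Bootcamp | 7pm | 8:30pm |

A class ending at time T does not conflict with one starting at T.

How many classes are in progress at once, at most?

Sort all start/end points and keep a running count:
7am start Strength Basics → 1
8:15am end Strength Basics → 0
12:45pm start Barre Advanced → 1
2:30pm start Boxing Power → 2
2:45pm end Barre Advanced → 1
3pm start Dance Basics → 2
4pm start Barre Intro → 3
4:30pm end Boxing Power → 2
4:30pm end Dance Basics → 1
4:30pm start Dance 60 → 2
5pm end Barre Intro → 1
6pm end Dance 60 → 0
7pm start Dance Bootcamp → 1
8:30pm end Dance Bootcamp → 0
Peak is 3, at 4pm (Barre Intro, Boxing Power, Dance Basics).

3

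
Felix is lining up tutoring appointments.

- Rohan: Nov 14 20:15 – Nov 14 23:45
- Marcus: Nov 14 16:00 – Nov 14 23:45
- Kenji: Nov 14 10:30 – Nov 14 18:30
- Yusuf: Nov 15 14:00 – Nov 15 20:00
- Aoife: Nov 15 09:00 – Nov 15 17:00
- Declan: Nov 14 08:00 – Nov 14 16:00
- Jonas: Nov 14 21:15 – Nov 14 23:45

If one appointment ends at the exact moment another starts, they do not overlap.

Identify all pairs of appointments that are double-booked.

Sorted by start: Declan, Kenji, Marcus, Rohan, Jonas, Aoife, Yusuf.
Kenji starts before Declan ends → Declan and Kenji overlap.
Marcus starts exactly when Declan ends (back-to-back, no overlap); Declan is clear from here.
Marcus starts before Kenji ends → Kenji and Marcus overlap.
Rohan starts after Kenji ends; Kenji is clear from here.
Rohan starts before Marcus ends → Marcus and Rohan overlap.
Jonas starts before Marcus ends → Marcus and Jonas overlap.
Aoife starts after Marcus ends; Marcus is clear from here.
Jonas starts before Rohan ends → Rohan and Jonas overlap.
Aoife starts after Rohan ends; Rohan is clear from here.
Aoife starts after Jonas ends; Jonas is clear from here.
Yusuf starts before Aoife ends → Aoife and Yusuf overlap.

Aoife & Yusuf, Declan & Kenji, Jonas & Marcus, Jonas & Rohan, Kenji & Marcus, Marcus & Rohan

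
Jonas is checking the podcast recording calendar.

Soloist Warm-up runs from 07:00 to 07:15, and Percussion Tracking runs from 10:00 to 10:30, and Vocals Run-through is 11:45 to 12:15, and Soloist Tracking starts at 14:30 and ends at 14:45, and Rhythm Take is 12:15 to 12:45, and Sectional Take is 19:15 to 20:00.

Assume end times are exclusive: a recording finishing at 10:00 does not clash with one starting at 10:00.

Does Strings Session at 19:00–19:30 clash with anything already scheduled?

Soloist Warm-up: ends 07:15 at or before Strings Session starts 19:00 → clear.
Percussion Tracking: ends 10:30 at or before Strings Session starts 19:00 → clear.
Vocals Run-through: ends 12:15 at or before Strings Session starts 19:00 → clear.
Rhythm Take: ends 12:45 at or before Strings Session starts 19:00 → clear.
Soloist Tracking: ends 14:45 at or before Strings Session starts 19:00 → clear.
Sectional Take: starts 19:15 before Strings Session ends 19:30, and ends 20:00 after Strings Session starts 19:00 → overlap.
Strings Session overlaps Sectional Take.

Yes — it overlaps Sectional Take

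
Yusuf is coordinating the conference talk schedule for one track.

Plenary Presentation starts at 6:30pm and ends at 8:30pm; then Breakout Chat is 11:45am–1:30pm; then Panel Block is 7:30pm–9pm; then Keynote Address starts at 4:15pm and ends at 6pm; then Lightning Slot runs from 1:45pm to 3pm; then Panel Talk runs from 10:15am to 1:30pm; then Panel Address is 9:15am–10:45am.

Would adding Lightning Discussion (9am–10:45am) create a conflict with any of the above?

Panel Address: starts 9:15am before Lightning Discussion ends 10:45am, and ends 10:45am after Lightning Discussion starts 9am → overlap.
Panel Talk: starts 10:15am before Lightning Discussion ends 10:45am, and ends 1:30pm after Lightning Discussion starts 9am → overlap.
Breakout Chat: starts 11:45am at or after Lightning Discussion ends 10:45am → clear.
Lightning Slot: starts 1:45pm at or after Lightning Discussion ends 10:45am → clear.
Keynote Address: starts 4:15pm at or after Lightning Discussion ends 10:45am → clear.
Plenary Presentation: starts 6:30pm at or after Lightning Discussion ends 10:45am → clear.
Panel Block: starts 7:30pm at or after Lightning Discussion ends 10:45am → clear.
Lightning Discussion overlaps Panel Talk, Panel Address.

Yes — it overlaps Panel Address, Panel Talk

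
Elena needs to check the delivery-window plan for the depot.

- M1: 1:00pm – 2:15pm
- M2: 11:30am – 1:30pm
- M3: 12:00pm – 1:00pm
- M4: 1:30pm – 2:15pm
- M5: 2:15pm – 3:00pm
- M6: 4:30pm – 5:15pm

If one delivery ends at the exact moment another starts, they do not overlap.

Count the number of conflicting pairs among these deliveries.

Two intervals overlap when each starts before the other ends.
Sorted by start: M2, M3, M1, M4, M5, M6.
M3 starts before M2 ends → M2 and M3 overlap.
M1 starts before M2 ends → M2 and M1 overlap.
M4 starts exactly when M2 ends (back-to-back, no overlap); M2 is clear from here.
M1 starts exactly when M3 ends (back-to-back, no overlap); M3 is clear from here.
M4 starts before M1 ends → M1 and M4 overlap.
M5 starts exactly when M1 ends (back-to-back, no overlap); M1 is clear from here.
M5 starts exactly when M4 ends (back-to-back, no overlap); M4 is clear from here.
M6 starts after M5 ends.
Overlapping pairs: M1 & M2, M1 & M4, M2 & M3 — 3 in total.

3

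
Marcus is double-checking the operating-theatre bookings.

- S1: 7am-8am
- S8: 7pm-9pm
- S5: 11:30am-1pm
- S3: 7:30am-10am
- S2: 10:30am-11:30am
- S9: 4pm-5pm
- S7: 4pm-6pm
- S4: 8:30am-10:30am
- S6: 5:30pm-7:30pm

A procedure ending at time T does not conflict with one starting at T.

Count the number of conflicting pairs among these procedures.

Sorted by start: S1, S3, S4, S2, S5, S7, S9, S6, S8.
S3 starts before S1 ends → S1 and S3 overlap.
S4 starts after S1 ends; S1 is clear from here.
S4 starts before S3 ends → S3 and S4 overlap.
S2 starts after S3 ends; S3 is clear from here.
S2 starts exactly when S4 ends (back-to-back, no overlap); S4 is clear from here.
S5 starts exactly when S2 ends (back-to-back, no overlap); S2 is clear from here.
S7 starts after S5 ends; S5 is clear from here.
S9 starts before S7 ends → S7 and S9 overlap.
S6 starts before S7 ends → S7 and S6 overlap.
S8 starts after S7 ends.
S6 starts after S9 ends; S9 is clear from here.
S8 starts before S6 ends → S6 and S8 overlap.
Overlapping pairs: S1 & S3, S3 & S4, S6 & S7, S6 & S8, S7 & S9 — 5 in total.

5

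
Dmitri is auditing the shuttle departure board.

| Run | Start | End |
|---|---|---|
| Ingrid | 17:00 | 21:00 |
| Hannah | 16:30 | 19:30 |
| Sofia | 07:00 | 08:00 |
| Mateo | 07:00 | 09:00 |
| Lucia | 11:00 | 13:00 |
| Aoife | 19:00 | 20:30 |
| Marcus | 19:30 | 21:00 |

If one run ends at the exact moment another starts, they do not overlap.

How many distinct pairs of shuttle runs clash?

6

Two intervals overlap when each starts before the other ends.
Sorted by start: Mateo, Sofia, Lucia, Hannah, Ingrid, Aoife, Marcus.
Sofia starts before Mateo ends → Mateo and Sofia overlap.
Lucia starts after Mateo ends; Mateo is clear from here.
Lucia starts after Sofia ends; Sofia is clear from here.
Hannah starts after Lucia ends; Lucia is clear from here.
Ingrid starts before Hannah ends → Hannah and Ingrid overlap.
Aoife starts before Hannah ends → Hannah and Aoife overlap.
Marcus starts exactly when Hannah ends (back-to-back, no overlap).
Aoife starts before Ingrid ends → Ingrid and Aoife overlap.
Marcus starts before Ingrid ends → Ingrid and Marcus overlap.
Marcus starts before Aoife ends → Aoife and Marcus overlap.
Overlapping pairs: Aoife & Hannah, Aoife & Ingrid, Aoife & Marcus, Hannah & Ingrid, Ingrid & Marcus, Mateo & Sofia — 6 in total.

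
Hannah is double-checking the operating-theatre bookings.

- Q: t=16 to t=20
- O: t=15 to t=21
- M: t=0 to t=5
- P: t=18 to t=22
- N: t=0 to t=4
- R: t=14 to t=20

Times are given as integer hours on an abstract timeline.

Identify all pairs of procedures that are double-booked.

Sorted by start: M, N, R, O, Q, P.
N starts before M ends → M and N overlap.
R starts after M ends; M is clear from here.
R starts after N ends; N is clear from here.
O starts before R ends → R and O overlap.
Q starts before R ends → R and Q overlap.
P starts before R ends → R and P overlap.
Q starts before O ends → O and Q overlap.
P starts before O ends → O and P overlap.
P starts before Q ends → Q and P overlap.

M & N, O & P, O & Q, O & R, P & Q, P & R, Q & R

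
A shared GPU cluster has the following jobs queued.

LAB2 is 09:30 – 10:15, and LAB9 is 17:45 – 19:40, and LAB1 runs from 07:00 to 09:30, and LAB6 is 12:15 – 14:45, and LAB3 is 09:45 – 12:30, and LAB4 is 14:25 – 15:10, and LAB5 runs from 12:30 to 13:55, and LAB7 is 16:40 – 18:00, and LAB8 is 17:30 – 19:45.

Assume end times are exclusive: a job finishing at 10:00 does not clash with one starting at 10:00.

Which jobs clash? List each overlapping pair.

Sorted by start: LAB1, LAB2, LAB3, LAB6, LAB5, LAB4, LAB7, LAB8, LAB9.
LAB2 starts exactly when LAB1 ends (back-to-back, no overlap), so nothing later overlaps LAB1 either.
LAB3 starts before LAB2 ends → LAB2 and LAB3 overlap.
LAB6 starts after LAB2 ends, so nothing later overlaps LAB2 either.
LAB6 starts before LAB3 ends → LAB3 and LAB6 overlap.
LAB5 starts exactly when LAB3 ends (back-to-back, no overlap), so nothing later overlaps LAB3 either.
LAB5 starts before LAB6 ends → LAB6 and LAB5 overlap.
LAB4 starts before LAB6 ends → LAB6 and LAB4 overlap.
LAB7 starts after LAB6 ends, so nothing later overlaps LAB6 either.
LAB4 starts after LAB5 ends, so nothing later overlaps LAB5 either.
LAB7 starts after LAB4 ends, so nothing later overlaps LAB4 either.
LAB8 starts before LAB7 ends → LAB7 and LAB8 overlap.
LAB9 starts before LAB7 ends → LAB7 and LAB9 overlap.
LAB9 starts before LAB8 ends → LAB8 and LAB9 overlap.

LAB2 & LAB3, LAB3 & LAB6, LAB4 & LAB6, LAB5 & LAB6, LAB7 & LAB8, LAB7 & LAB9, LAB8 & LAB9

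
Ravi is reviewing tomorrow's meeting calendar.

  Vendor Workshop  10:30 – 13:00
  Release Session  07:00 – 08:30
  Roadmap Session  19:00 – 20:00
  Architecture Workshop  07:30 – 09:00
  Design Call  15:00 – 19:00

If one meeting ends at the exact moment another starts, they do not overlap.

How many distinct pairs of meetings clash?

Sorted by start: Release Session, Architecture Workshop, Vendor Workshop, Design Call, Roadmap Session.
Architecture Workshop starts before Release Session ends → Release Session and Architecture Workshop overlap.
Vendor Workshop starts after Release Session ends — done with Release Session.
Vendor Workshop starts after Architecture Workshop ends — done with Architecture Workshop.
Design Call starts after Vendor Workshop ends — done with Vendor Workshop.
Roadmap Session starts exactly when Design Call ends (back-to-back, no overlap).
Overlapping pairs: Architecture Workshop & Release Session — 1 in total.

1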